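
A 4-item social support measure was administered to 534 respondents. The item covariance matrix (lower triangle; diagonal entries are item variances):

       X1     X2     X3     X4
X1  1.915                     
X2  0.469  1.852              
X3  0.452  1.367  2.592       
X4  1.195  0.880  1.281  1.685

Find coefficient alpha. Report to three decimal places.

Σσᵢ² = 1.915 + 1.852 + 2.592 + 1.685 = 8.044
Σ_{i<j} σ_ij = 5.644
Var(T) = 8.044 + 2 × 5.644 = 19.332
α = (k/(k−1))·(1 − Σσᵢ²/Var(T)) = (4/3)·(1 − 8.044/19.332) = 0.779

coefficient alpha = 0.779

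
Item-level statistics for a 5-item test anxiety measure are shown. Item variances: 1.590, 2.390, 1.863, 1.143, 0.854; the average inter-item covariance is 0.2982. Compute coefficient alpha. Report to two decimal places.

coefficient alpha = 0.54

sum of item variances = 1.590 + 2.390 + 1.863 + 1.143 + 0.854 = 7.840
Sum of the 10 distinct covariances = 10 × 0.2982 = 2.9820
total variance = sum of item variances + 2·Σcov = 7.840 + 2 × 2.9820 = 13.8040
α = (5/4)·(1 − 7.840/13.8040) = 0.54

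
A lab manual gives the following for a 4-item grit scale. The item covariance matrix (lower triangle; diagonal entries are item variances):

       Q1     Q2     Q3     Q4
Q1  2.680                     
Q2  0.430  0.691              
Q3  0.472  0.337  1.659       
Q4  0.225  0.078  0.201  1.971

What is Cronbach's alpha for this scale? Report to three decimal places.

Σσ²ᵢ = 2.680 + 0.691 + 1.659 + 1.971 = 7.001
Sum of the distinct covariances = 1.743
total variance = 7.001 + 2 × 1.743 = 10.487
α = (k/(k−1))·(1 − Σσ²ᵢ/total variance) = (4/3)·(1 − 7.001/10.487) = 0.443

Cronbach's alpha = 0.443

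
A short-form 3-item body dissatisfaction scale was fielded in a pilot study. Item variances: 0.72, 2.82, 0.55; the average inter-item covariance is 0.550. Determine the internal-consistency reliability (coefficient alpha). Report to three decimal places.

ΣVar(i) = 0.72 + 2.82 + 0.55 = 4.09
Sum of the 3 distinct covariances = 3 × 0.550 = 1.650
σ²_total = ΣVar(i) + 2·Σcov = 4.09 + 2 × 1.650 = 7.390
α = (3/2)·(1 − 4.09/7.390) = 0.670

α = 0.670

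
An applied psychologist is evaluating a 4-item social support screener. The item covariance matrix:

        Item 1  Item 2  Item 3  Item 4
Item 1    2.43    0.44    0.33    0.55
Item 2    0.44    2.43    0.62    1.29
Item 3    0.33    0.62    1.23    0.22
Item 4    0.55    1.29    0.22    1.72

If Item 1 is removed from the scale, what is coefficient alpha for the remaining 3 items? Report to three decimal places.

Remaining items: Item 2, Item 3, Item 4 (k = 3).
Σσᵢ² = 2.43 + 1.23 + 1.72 = 5.38
total variance = 5.38 + 2 × 2.13 = 9.64
α (item deleted) = (3/2)·(1 − 5.38/9.64) = 0.663

α = 0.663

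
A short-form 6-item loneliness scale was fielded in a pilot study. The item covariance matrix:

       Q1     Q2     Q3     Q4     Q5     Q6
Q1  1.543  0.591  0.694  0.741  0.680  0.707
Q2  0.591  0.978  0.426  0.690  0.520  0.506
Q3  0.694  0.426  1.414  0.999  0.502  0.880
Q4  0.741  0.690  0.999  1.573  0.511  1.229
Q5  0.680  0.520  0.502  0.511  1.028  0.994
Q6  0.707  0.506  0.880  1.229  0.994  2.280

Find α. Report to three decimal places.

α = 0.849

Σσ²ᵢ = 1.543 + 0.978 + 1.414 + 1.573 + 1.028 + 2.280 = 8.816
Sum of the distinct covariances = 10.670
total variance = 8.816 + 2 × 10.670 = 30.156
α = (k/(k−1))·(1 − Σσ²ᵢ/total variance) = (6/5)·(1 − 8.816/30.156) = 0.849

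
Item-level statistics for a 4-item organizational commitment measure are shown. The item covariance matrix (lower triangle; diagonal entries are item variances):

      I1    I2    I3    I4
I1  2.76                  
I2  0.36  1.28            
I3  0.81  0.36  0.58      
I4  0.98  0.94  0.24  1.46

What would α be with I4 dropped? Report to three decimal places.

Remaining items: I1, I2, I3 (k = 3).
Σσᵢ² = 2.76 + 1.28 + 0.58 = 4.62
Var(T) = 4.62 + 2 × 1.53 = 7.68
α (item deleted) = (3/2)·(1 − 4.62/7.68) = 0.598

α = 0.598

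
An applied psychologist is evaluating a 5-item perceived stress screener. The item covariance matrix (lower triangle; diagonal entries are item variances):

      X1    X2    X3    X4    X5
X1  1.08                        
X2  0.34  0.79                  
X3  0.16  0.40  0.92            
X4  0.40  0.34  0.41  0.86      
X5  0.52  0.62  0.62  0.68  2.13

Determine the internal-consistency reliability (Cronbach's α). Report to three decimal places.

α = 0.761

Σσ²ᵢ = 1.08 + 0.79 + 0.92 + 0.86 + 2.13 = 5.78
Sum of off-diagonal covariances = 4.49
σ²_total = 5.78 + 2 × 4.49 = 14.76
α = (k/(k−1))·(1 − Σσ²ᵢ/σ²_total) = (5/4)·(1 − 5.78/14.76) = 0.761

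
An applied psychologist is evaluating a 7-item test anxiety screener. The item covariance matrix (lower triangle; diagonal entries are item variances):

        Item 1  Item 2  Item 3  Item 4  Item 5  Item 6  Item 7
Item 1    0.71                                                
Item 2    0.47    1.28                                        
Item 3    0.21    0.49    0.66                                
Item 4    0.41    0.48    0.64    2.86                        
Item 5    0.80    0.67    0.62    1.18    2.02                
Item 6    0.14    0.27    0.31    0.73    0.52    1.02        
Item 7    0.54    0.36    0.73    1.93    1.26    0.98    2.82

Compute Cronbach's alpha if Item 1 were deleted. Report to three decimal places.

Remaining items: Item 2, Item 3, Item 4, Item 5, Item 6, Item 7 (k = 6).
Σσ²ᵢ = 1.28 + 0.66 + 2.86 + 2.02 + 1.02 + 2.82 = 10.66
Var(T) = 10.66 + 2 × 11.17 = 33.00
α (item deleted) = (6/5)·(1 − 10.66/33.00) = 0.812

Cronbach's alpha = 0.812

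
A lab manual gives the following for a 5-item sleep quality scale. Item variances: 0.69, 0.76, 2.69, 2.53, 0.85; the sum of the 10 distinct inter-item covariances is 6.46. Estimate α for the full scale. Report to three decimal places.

Σσ²ᵢ = 0.69 + 0.76 + 2.69 + 2.53 + 0.85 = 7.52
Sum of distinct covariances = 6.46
σ²_T = Σσ²ᵢ + 2·Σcov = 7.52 + 2 × 6.46 = 20.44
α = (5/4)·(1 − 7.52/20.44) = 0.790

α = 0.790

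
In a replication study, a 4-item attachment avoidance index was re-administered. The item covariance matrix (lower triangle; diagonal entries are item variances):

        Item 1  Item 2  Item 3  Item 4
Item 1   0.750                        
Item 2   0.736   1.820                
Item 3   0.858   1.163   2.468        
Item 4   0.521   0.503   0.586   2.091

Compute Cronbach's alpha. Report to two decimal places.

Cronbach's alpha = 0.73

sum of item variances = 0.750 + 1.820 + 2.468 + 2.091 = 7.129
Σ_{i<j} σ_ij = 4.367
Var(T) = 7.129 + 2 × 4.367 = 15.863
α = (k/(k−1))·(1 − sum of item variances/Var(T)) = (4/3)·(1 − 7.129/15.863) = 0.73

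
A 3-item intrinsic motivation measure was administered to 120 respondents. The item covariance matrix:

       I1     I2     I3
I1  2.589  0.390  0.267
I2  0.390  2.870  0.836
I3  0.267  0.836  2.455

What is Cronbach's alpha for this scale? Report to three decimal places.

α = 0.411

ΣVar(i) = 2.589 + 2.870 + 2.455 = 7.914
Sum of the distinct covariances = 1.493
σ²_T = 7.914 + 2 × 1.493 = 10.900
α = (k/(k−1))·(1 − ΣVar(i)/σ²_T) = (3/2)·(1 − 7.914/10.900) = 0.411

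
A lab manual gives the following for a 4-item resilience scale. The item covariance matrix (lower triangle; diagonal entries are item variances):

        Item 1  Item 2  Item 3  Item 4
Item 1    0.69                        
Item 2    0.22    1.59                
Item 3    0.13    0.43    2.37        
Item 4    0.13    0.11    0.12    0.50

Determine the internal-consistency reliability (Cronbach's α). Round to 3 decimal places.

Σσ²ᵢ = 0.69 + 1.59 + 2.37 + 0.50 = 5.15
Sum of off-diagonal covariances = 1.14
σ²_total = 5.15 + 2 × 1.14 = 7.43
α = (k/(k−1))·(1 − Σσ²ᵢ/σ²_total) = (4/3)·(1 − 5.15/7.43) = 0.409

Cronbach's α = 0.409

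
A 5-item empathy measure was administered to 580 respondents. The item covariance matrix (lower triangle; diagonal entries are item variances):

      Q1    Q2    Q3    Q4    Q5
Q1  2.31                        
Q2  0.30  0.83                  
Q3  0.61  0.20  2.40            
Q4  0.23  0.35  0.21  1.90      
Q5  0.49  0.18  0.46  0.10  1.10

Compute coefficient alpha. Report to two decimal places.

sum of item variances = 2.31 + 0.83 + 2.40 + 1.90 + 1.10 = 8.54
Σ_{i<j} σ_ij = 3.13
Var(T) = 8.54 + 2 × 3.13 = 14.80
α = (k/(k−1))·(1 − sum of item variances/Var(T)) = (5/4)·(1 − 8.54/14.80) = 0.53

coefficient alpha = 0.53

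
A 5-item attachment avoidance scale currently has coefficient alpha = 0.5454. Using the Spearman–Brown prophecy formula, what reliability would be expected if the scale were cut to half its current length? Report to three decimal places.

predicted reliability = 0.375

Length factor m = 1/2
α' = m·α / (1 − (1−m)·α)
   = 1/2 × 0.5454 / (1 − (1 − 1/2) × 0.5454)
   = 0.2727 / 0.7273 = 0.375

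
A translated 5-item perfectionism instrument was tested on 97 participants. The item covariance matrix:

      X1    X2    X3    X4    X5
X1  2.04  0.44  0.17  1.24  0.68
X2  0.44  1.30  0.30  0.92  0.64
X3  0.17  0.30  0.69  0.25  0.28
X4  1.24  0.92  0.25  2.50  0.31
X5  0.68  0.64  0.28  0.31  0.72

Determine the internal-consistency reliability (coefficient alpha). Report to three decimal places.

sum of item variances = 2.04 + 1.30 + 0.69 + 2.50 + 0.72 = 7.25
Sum of off-diagonal covariances = 5.23
σ²_T = 7.25 + 2 × 5.23 = 17.71
α = (k/(k−1))·(1 − sum of item variances/σ²_T) = (5/4)·(1 − 7.25/17.71) = 0.738

coefficient alpha = 0.738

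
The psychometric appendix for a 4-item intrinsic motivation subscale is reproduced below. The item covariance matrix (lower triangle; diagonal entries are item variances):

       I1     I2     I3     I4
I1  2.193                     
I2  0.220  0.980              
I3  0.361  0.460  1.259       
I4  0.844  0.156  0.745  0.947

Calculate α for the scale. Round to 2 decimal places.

ΣVar(i) = 2.193 + 0.980 + 1.259 + 0.947 = 5.379
Sum of off-diagonal covariances = 2.786
σ²_T = 5.379 + 2 × 2.786 = 10.951
α = (k/(k−1))·(1 − ΣVar(i)/σ²_T) = (4/3)·(1 − 5.379/10.951) = 0.68

α = 0.68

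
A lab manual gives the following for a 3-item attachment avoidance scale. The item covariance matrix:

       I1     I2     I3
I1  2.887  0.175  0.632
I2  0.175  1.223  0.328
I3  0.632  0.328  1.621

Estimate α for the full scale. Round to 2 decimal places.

α = 0.43

sum of item variances = 2.887 + 1.223 + 1.621 = 5.731
Σ_{i<j} σ_ij = 1.135
σ²_total = 5.731 + 2 × 1.135 = 8.001
α = (k/(k−1))·(1 − sum of item variances/σ²_total) = (3/2)·(1 − 5.731/8.001) = 0.43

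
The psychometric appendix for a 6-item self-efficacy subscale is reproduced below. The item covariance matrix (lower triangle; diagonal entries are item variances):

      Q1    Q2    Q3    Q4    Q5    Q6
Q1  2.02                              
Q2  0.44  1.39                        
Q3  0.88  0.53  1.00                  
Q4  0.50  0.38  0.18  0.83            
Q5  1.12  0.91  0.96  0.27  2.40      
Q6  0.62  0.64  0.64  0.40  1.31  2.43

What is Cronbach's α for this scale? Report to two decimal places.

ΣVar(i) = 2.02 + 1.39 + 1.00 + 0.83 + 2.40 + 2.43 = 10.07
Sum of the distinct covariances = 9.78
σ²_total = 10.07 + 2 × 9.78 = 29.63
α = (k/(k−1))·(1 − ΣVar(i)/σ²_total) = (6/5)·(1 − 10.07/29.63) = 0.79

α = 0.79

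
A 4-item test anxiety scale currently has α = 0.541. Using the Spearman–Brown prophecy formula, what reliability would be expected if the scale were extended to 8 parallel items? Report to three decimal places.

Length factor m = 8/4 = 2.0000
α' = m·α / (1 + (m−1)·α)
   = 8/4 × 0.541 / (1 + (8/4 − 1) × 0.541)
   = 1.0820 / 1.5410 = 0.702

predicted reliability = 0.702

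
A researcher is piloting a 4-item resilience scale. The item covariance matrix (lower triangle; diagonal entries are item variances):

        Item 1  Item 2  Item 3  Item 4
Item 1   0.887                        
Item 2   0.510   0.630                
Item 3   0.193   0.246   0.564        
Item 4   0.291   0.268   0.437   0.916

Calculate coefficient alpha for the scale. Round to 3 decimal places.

α = 0.753

Σσ²ᵢ = 0.887 + 0.630 + 0.564 + 0.916 = 2.997
Σ_{i<j} σ_ij = 1.945
total variance = 2.997 + 2 × 1.945 = 6.887
α = (k/(k−1))·(1 − Σσ²ᵢ/total variance) = (4/3)·(1 − 2.997/6.887) = 0.753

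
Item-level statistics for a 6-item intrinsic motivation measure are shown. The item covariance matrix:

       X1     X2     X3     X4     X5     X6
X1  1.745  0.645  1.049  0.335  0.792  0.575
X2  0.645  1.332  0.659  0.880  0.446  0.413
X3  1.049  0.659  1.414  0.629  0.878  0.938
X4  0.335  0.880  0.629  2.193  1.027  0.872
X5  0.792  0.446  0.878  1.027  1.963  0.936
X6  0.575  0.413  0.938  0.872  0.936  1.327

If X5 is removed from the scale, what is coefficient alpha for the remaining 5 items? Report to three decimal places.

Remaining items: X1, X2, X3, X4, X6 (k = 5).
sum of item variances = 1.745 + 1.332 + 1.414 + 2.193 + 1.327 = 8.011
σ²_T = 8.011 + 2 × 6.995 = 22.001
α (item deleted) = (5/4)·(1 − 8.011/22.001) = 0.795

coefficient alpha = 0.795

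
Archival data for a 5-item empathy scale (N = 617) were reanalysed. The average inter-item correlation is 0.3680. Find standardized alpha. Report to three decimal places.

Standardized α = k·r̄ / (1 + (k−1)·r̄) = 5 × 0.3680 / (1 + 4 × 0.3680)
  = 1.8400 / 2.4720 = 0.744

α = 0.744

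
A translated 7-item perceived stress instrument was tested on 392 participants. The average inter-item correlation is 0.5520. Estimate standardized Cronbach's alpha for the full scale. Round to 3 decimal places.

Standardized α = k·r̄ / (1 + (k−1)·r̄) = 7 × 0.5520 / (1 + 6 × 0.5520)
  = 3.8640 / 4.3120 = 0.896

α = 0.896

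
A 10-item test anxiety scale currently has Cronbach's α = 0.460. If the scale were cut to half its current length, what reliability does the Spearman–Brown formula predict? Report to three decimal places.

Length factor m = 1/2
α' = m·α / (1 − (1−m)·α)
   = 1/2 × 0.460 / (1 − (1 − 1/2) × 0.460)
   = 0.2300 / 0.7700 = 0.299

predicted reliability = 0.299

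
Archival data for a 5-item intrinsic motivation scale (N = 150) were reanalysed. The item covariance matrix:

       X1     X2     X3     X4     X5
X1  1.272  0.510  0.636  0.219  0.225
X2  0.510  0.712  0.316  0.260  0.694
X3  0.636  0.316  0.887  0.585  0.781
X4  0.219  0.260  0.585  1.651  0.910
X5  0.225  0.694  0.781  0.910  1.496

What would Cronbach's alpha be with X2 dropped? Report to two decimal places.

Cronbach's alpha = 0.74

Remaining items: X1, X3, X4, X5 (k = 4).
sum of item variances = 1.272 + 0.887 + 1.651 + 1.496 = 5.306
σ²_T = 5.306 + 2 × 3.356 = 12.018
α (item deleted) = (4/3)·(1 − 5.306/12.018) = 0.74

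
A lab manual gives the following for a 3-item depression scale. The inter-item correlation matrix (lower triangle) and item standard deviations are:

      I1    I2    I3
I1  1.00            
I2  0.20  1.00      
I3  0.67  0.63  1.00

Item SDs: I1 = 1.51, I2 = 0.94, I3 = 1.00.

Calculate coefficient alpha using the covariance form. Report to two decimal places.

Σσ²ᵢ = 1.51² + 0.94² + 1.00² = 4.1637
Covariances σ_ij = r_ij · s_i · s_j:
  σ(I1,I2) = 0.20 × 1.51 × 0.94 = 0.2839
  σ(I1,I3) = 0.67 × 1.51 × 1.00 = 1.0117
  σ(I2,I3) = 0.63 × 0.94 × 1.00 = 0.5922
σ²_T = Σσ²ᵢ + 2·Σσ_ij = 4.1637 + 2 × 1.8878 = 7.9393
α = (3/2)·(1 − 4.1637/7.9393) = 0.71

coefficient alpha = 0.71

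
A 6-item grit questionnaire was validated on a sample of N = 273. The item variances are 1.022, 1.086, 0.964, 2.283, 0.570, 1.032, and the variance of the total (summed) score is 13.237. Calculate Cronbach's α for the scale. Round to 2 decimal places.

sum of item variances = 1.022 + 1.086 + 0.964 + 2.283 + 0.570 + 1.032 = 6.957
α = (k/(k−1))·(1 − sum of item variances/σ²_T) = (6/5)·(1 − 6.957/13.237) = 0.57

Cronbach's α = 0.57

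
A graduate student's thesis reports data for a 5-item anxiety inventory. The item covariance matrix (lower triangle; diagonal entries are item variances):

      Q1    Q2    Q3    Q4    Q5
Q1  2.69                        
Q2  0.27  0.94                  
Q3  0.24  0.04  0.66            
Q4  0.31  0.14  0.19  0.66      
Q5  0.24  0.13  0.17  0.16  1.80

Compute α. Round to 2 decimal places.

sum of item variances = 2.69 + 0.94 + 0.66 + 0.66 + 1.80 = 6.75
Σ_{i<j} σ_ij = 1.89
σ²_total = 6.75 + 2 × 1.89 = 10.53
α = (k/(k−1))·(1 − sum of item variances/σ²_total) = (5/4)·(1 − 6.75/10.53) = 0.45

α = 0.45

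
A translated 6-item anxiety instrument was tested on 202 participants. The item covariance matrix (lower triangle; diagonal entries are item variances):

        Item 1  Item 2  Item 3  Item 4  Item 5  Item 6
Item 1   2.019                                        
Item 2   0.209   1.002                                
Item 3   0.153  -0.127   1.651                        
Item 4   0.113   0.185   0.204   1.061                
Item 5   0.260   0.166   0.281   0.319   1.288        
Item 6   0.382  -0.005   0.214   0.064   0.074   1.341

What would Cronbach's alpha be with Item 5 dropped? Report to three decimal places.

Cronbach's alpha = 0.353

Remaining items: Item 1, Item 2, Item 3, Item 4, Item 6 (k = 5).
Σσ²ᵢ = 2.019 + 1.002 + 1.651 + 1.061 + 1.341 = 7.074
σ²_T = 7.074 + 2 × 1.392 = 9.858
α (item deleted) = (5/4)·(1 − 7.074/9.858) = 0.353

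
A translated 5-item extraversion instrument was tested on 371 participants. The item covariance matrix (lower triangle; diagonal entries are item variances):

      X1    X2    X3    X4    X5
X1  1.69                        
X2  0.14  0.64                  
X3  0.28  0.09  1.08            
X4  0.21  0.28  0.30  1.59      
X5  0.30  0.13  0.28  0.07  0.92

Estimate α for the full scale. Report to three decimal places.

α = 0.516

sum of item variances = 1.69 + 0.64 + 1.08 + 1.59 + 0.92 = 5.92
Σ_{i<j} σ_ij = 2.08
Var(T) = 5.92 + 2 × 2.08 = 10.08
α = (k/(k−1))·(1 − sum of item variances/Var(T)) = (5/4)·(1 − 5.92/10.08) = 0.516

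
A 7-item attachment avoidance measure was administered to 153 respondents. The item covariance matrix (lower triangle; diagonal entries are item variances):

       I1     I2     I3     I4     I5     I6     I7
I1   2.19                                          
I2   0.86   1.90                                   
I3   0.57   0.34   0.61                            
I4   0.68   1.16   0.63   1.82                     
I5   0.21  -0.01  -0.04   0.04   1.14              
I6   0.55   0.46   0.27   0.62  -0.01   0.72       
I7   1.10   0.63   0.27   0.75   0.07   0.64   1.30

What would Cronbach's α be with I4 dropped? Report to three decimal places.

Remaining items: I1, I2, I3, I5, I6, I7 (k = 6).
sum of item variances = 2.19 + 1.90 + 0.61 + 1.14 + 0.72 + 1.30 = 7.86
Var(T) = 7.86 + 2 × 5.91 = 19.68
α (item deleted) = (6/5)·(1 − 7.86/19.68) = 0.721

Cronbach's α = 0.721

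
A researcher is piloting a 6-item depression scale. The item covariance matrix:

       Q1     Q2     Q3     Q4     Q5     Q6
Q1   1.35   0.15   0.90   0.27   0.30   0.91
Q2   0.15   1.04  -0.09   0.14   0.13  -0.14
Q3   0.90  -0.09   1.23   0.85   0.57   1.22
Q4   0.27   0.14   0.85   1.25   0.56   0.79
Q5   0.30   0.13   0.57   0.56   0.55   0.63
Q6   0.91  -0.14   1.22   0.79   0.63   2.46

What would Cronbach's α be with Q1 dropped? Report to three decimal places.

Remaining items: Q2, Q3, Q4, Q5, Q6 (k = 5).
ΣVar(i) = 1.04 + 1.23 + 1.25 + 0.55 + 2.46 = 6.53
σ²_total = 6.53 + 2 × 4.66 = 15.85
α (item deleted) = (5/4)·(1 − 6.53/15.85) = 0.735

Cronbach's α = 0.735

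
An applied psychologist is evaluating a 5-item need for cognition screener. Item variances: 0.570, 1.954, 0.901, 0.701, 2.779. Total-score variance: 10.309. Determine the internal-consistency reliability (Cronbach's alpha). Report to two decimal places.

sum of item variances = 0.570 + 1.954 + 0.901 + 0.701 + 2.779 = 6.905
α = (k/(k−1))·(1 − sum of item variances/σ²_T) = (5/4)·(1 − 6.905/10.309) = 0.41

Cronbach's alpha = 0.41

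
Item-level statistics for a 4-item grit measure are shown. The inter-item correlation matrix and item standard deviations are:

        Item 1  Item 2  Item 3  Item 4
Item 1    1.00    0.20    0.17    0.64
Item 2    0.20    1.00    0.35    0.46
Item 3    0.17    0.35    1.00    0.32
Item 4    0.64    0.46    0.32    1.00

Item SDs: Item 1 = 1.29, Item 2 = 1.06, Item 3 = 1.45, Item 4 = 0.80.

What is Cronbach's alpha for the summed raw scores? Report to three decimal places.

α = 0.640

Σσ²ᵢ = 1.29² + 1.06² + 1.45² + 0.80² = 5.5302
Covariances σ_ij = r_ij · s_i · s_j:
  σ(Item 1,Item 2) = 0.20 × 1.29 × 1.06 = 0.2735
  σ(Item 1,Item 3) = 0.17 × 1.29 × 1.45 = 0.3180
  σ(Item 1,Item 4) = 0.64 × 1.29 × 0.80 = 0.6605
  σ(Item 2,Item 3) = 0.35 × 1.06 × 1.45 = 0.5379
  σ(Item 2,Item 4) = 0.46 × 1.06 × 0.80 = 0.3901
  σ(Item 3,Item 4) = 0.32 × 1.45 × 0.80 = 0.3712
σ²_T = Σσ²ᵢ + 2·Σσ_ij = 5.5302 + 2 × 2.5512 = 10.6326
α = (4/3)·(1 − 5.5302/10.6326) = 0.640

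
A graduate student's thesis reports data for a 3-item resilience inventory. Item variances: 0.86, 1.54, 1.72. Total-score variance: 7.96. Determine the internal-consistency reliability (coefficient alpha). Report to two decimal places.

α = 0.72

ΣVar(i) = 0.86 + 1.54 + 1.72 = 4.12
α = (k/(k−1))·(1 − ΣVar(i)/total variance) = (3/2)·(1 − 4.12/7.96) = 0.72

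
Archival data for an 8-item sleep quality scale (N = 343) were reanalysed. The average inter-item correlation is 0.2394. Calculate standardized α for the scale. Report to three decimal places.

α = 0.716

Standardized α = k·r̄ / (1 + (k−1)·r̄) = 8 × 0.2394 / (1 + 7 × 0.2394)
  = 1.9152 / 2.6758 = 0.716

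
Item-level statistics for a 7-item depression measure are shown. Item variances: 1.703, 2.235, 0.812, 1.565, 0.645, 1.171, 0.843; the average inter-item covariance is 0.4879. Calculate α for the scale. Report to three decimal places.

α = 0.811

sum of item variances = 1.703 + 2.235 + 0.812 + 1.565 + 0.645 + 1.171 + 0.843 = 8.974
Sum of the 21 distinct covariances = 21 × 0.4879 = 10.2459
total variance = sum of item variances + 2·Σcov = 8.974 + 2 × 10.2459 = 29.4658
α = (7/6)·(1 − 8.974/29.4658) = 0.811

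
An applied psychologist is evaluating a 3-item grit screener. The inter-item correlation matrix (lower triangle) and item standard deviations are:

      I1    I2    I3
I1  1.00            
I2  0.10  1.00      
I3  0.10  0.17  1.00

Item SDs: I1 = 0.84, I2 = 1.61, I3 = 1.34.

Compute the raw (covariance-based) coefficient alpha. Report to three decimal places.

coefficient alpha = 0.292

Σσ²ᵢ = 0.84² + 1.61² + 1.34² = 5.0933
Covariances σ_ij = r_ij · s_i · s_j:
  σ(I1,I2) = 0.10 × 0.84 × 1.61 = 0.1352
  σ(I1,I3) = 0.10 × 0.84 × 1.34 = 0.1126
  σ(I2,I3) = 0.17 × 1.61 × 1.34 = 0.3668
σ²_T = Σσ²ᵢ + 2·Σσ_ij = 5.0933 + 2 × 0.6146 = 6.3225
α = (3/2)·(1 − 5.0933/6.3225) = 0.292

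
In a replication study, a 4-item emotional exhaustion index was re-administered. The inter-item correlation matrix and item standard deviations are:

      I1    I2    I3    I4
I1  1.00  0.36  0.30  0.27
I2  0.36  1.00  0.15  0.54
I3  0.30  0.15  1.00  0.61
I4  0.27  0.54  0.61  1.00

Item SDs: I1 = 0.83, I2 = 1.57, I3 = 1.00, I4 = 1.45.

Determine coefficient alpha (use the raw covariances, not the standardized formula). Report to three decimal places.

Σσ²ᵢ = 0.83² + 1.57² + 1.00² + 1.45² = 6.2563
Covariances σ_ij = r_ij · s_i · s_j:
  σ(I1,I2) = 0.36 × 0.83 × 1.57 = 0.4691
  σ(I1,I3) = 0.30 × 0.83 × 1.00 = 0.2490
  σ(I1,I4) = 0.27 × 0.83 × 1.45 = 0.3249
  σ(I2,I3) = 0.15 × 1.57 × 1.00 = 0.2355
  σ(I2,I4) = 0.54 × 1.57 × 1.45 = 1.2293
  σ(I3,I4) = 0.61 × 1.00 × 1.45 = 0.8845
σ²_T = Σσ²ᵢ + 2·Σσ_ij = 6.2563 + 2 × 3.3923 = 13.0409
α = (4/3)·(1 − 6.2563/13.0409) = 0.694

coefficient alpha = 0.694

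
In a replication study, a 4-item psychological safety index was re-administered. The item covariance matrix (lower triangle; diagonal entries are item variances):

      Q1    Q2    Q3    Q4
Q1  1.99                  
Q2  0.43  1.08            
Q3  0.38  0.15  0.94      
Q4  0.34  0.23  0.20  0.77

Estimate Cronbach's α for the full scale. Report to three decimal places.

α = 0.560

Σσ²ᵢ = 1.99 + 1.08 + 0.94 + 0.77 = 4.78
Σ_{i<j} σ_ij = 1.73
total variance = 4.78 + 2 × 1.73 = 8.24
α = (k/(k−1))·(1 − Σσ²ᵢ/total variance) = (4/3)·(1 − 4.78/8.24) = 0.560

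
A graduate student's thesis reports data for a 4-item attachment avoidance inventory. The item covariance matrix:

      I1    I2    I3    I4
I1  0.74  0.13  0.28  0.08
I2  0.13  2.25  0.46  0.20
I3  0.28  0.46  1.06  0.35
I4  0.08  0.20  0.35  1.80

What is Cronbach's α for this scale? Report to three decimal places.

Cronbach's α = 0.452

ΣVar(i) = 0.74 + 2.25 + 1.06 + 1.80 = 5.85
Σ_{i<j} σ_ij = 1.50
σ²_total = 5.85 + 2 × 1.50 = 8.85
α = (k/(k−1))·(1 − ΣVar(i)/σ²_total) = (4/3)·(1 − 5.85/8.85) = 0.452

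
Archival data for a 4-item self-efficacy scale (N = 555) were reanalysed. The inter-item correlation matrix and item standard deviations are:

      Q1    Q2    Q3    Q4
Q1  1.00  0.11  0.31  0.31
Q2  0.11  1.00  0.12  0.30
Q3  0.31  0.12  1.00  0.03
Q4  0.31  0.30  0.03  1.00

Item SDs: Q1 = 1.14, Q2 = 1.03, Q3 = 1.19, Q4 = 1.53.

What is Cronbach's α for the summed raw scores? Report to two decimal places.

Cronbach's α = 0.49

Σσ²ᵢ = 1.14² + 1.03² + 1.19² + 1.53² = 6.1175
Covariances σ_ij = r_ij · s_i · s_j:
  σ(Q1,Q2) = 0.11 × 1.14 × 1.03 = 0.1292
  σ(Q1,Q3) = 0.31 × 1.14 × 1.19 = 0.4205
  σ(Q1,Q4) = 0.31 × 1.14 × 1.53 = 0.5407
  σ(Q2,Q3) = 0.12 × 1.03 × 1.19 = 0.1471
  σ(Q2,Q4) = 0.30 × 1.03 × 1.53 = 0.4728
  σ(Q3,Q4) = 0.03 × 1.19 × 1.53 = 0.0546
σ²_T = Σσ²ᵢ + 2·Σσ_ij = 6.1175 + 2 × 1.7649 = 9.6473
α = (4/3)·(1 − 6.1175/9.6473) = 0.49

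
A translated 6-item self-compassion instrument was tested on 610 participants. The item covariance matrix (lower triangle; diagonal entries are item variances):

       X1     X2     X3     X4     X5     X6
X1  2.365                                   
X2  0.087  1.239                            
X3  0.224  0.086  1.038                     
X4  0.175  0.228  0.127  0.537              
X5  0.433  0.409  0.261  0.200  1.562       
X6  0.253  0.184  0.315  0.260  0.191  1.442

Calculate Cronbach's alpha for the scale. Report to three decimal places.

Σσ²ᵢ = 2.365 + 1.239 + 1.038 + 0.537 + 1.562 + 1.442 = 8.183
Σ_{i<j} σ_ij = 3.433
σ²_total = 8.183 + 2 × 3.433 = 15.049
α = (k/(k−1))·(1 − Σσ²ᵢ/σ²_total) = (6/5)·(1 − 8.183/15.049) = 0.547

α = 0.547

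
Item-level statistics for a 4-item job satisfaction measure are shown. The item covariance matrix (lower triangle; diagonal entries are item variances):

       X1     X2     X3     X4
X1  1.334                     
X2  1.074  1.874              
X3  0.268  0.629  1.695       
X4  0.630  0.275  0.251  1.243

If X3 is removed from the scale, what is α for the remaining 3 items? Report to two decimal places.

α = 0.71

Remaining items: X1, X2, X4 (k = 3).
Σσᵢ² = 1.334 + 1.874 + 1.243 = 4.451
Var(T) = 4.451 + 2 × 1.979 = 8.409
α (item deleted) = (3/2)·(1 − 4.451/8.409) = 0.71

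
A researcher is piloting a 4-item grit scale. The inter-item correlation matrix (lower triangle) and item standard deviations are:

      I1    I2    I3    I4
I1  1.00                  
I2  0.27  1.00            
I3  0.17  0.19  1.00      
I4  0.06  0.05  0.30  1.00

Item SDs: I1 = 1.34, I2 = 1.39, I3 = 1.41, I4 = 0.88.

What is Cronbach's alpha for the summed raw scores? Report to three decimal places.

Σσ²ᵢ = 1.34² + 1.39² + 1.41² + 0.88² = 6.4902
Covariances σ_ij = r_ij · s_i · s_j:
  σ(I1,I2) = 0.27 × 1.34 × 1.39 = 0.5029
  σ(I1,I3) = 0.17 × 1.34 × 1.41 = 0.3212
  σ(I1,I4) = 0.06 × 1.34 × 0.88 = 0.0708
  σ(I2,I3) = 0.19 × 1.39 × 1.41 = 0.3724
  σ(I2,I4) = 0.05 × 1.39 × 0.88 = 0.0612
  σ(I3,I4) = 0.30 × 1.41 × 0.88 = 0.3722
σ²_T = Σσ²ᵢ + 2·Σσ_ij = 6.4902 + 2 × 1.7007 = 9.8916
α = (4/3)·(1 − 6.4902/9.8916) = 0.458

α = 0.458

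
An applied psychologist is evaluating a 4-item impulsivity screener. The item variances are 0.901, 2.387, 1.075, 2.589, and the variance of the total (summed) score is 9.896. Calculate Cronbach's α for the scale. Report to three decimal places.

α = 0.397

Σσᵢ² = 0.901 + 2.387 + 1.075 + 2.589 = 6.952
α = (k/(k−1))·(1 − Σσᵢ²/σ²_total) = (4/3)·(1 − 6.952/9.896) = 0.397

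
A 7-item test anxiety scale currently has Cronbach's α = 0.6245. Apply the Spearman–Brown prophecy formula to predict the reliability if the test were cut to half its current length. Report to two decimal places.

predicted reliability = 0.45

Length factor m = 1/2
α' = m·α / (1 − (1−m)·α)
   = 1/2 × 0.6245 / (1 − (1 − 1/2) × 0.6245)
   = 0.3123 / 0.6877 = 0.45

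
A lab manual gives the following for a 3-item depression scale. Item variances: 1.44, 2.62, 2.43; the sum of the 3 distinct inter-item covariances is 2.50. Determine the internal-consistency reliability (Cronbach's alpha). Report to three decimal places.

ΣVar(i) = 1.44 + 2.62 + 2.43 = 6.49
Sum of distinct covariances = 2.50
σ²_T = ΣVar(i) + 2·Σcov = 6.49 + 2 × 2.50 = 11.49
α = (3/2)·(1 − 6.49/11.49) = 0.653

Cronbach's alpha = 0.653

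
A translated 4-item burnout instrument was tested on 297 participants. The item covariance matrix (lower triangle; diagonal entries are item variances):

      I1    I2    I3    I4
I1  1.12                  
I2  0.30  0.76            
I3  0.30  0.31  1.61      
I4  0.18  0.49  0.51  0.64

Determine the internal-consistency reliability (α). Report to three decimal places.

α = 0.671

Σσ²ᵢ = 1.12 + 0.76 + 1.61 + 0.64 = 4.13
Sum of off-diagonal covariances = 2.09
σ²_T = 4.13 + 2 × 2.09 = 8.31
α = (k/(k−1))·(1 − Σσ²ᵢ/σ²_T) = (4/3)·(1 − 4.13/8.31) = 0.671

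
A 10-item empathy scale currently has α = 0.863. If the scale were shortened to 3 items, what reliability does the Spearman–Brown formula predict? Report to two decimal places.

Length factor m = 3/10 = 0.3000
α' = m·α / (1 − (1−m)·α)
   = 3/10 × 0.863 / (1 − (1 − 3/10) × 0.863)
   = 0.2589 / 0.3959 = 0.65

predicted reliability = 0.65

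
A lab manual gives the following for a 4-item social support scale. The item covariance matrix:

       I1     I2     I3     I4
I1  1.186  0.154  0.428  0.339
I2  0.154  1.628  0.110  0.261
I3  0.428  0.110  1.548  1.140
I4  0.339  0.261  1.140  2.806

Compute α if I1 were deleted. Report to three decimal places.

α = 0.503

Remaining items: I2, I3, I4 (k = 3).
Σσ²ᵢ = 1.628 + 1.548 + 2.806 = 5.982
Var(T) = 5.982 + 2 × 1.511 = 9.004
α (item deleted) = (3/2)·(1 − 5.982/9.004) = 0.503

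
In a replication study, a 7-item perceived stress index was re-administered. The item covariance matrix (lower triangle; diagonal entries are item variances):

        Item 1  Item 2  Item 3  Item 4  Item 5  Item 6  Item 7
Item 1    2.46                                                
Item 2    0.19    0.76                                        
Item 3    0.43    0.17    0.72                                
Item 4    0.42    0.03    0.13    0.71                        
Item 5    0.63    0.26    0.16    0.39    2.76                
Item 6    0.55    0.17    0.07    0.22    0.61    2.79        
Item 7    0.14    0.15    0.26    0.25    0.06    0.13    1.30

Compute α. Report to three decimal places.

Σσᵢ² = 2.46 + 0.76 + 0.72 + 0.71 + 2.76 + 2.79 + 1.30 = 11.50
Sum of off-diagonal covariances = 5.42
total variance = 11.50 + 2 × 5.42 = 22.34
α = (k/(k−1))·(1 − Σσᵢ²/total variance) = (7/6)·(1 − 11.50/22.34) = 0.566

α = 0.566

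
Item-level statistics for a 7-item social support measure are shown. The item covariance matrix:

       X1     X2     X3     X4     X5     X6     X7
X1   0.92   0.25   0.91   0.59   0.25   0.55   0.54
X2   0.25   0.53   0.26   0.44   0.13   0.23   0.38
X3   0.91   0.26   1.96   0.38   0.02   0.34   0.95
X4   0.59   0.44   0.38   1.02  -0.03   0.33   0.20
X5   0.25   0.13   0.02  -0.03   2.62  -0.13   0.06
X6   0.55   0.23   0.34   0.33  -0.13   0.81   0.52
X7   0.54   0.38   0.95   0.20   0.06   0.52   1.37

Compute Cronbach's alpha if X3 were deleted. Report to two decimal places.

Cronbach's alpha = 0.65

Remaining items: X1, X2, X4, X5, X6, X7 (k = 6).
Σσ²ᵢ = 0.92 + 0.53 + 1.02 + 2.62 + 0.81 + 1.37 = 7.27
Var(T) = 7.27 + 2 × 4.31 = 15.89
α (item deleted) = (6/5)·(1 − 7.27/15.89) = 0.65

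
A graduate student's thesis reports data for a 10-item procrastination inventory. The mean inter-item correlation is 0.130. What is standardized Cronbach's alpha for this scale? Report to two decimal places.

α = 0.60

Standardized α = k·r̄ / (1 + (k−1)·r̄) = 10 × 0.130 / (1 + 9 × 0.130)
  = 1.3000 / 2.1700 = 0.60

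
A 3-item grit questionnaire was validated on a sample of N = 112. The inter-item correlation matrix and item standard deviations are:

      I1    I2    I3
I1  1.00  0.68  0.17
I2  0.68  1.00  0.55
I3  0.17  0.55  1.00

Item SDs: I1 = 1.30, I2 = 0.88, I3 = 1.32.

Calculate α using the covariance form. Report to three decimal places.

α = 0.672

Σσ²ᵢ = 1.30² + 0.88² + 1.32² = 4.2068
Covariances σ_ij = r_ij · s_i · s_j:
  σ(I1,I2) = 0.68 × 1.30 × 0.88 = 0.7779
  σ(I1,I3) = 0.17 × 1.30 × 1.32 = 0.2917
  σ(I2,I3) = 0.55 × 0.88 × 1.32 = 0.6389
σ²_T = Σσ²ᵢ + 2·Σσ_ij = 4.2068 + 2 × 1.7085 = 7.6238
α = (3/2)·(1 − 4.2068/7.6238) = 0.672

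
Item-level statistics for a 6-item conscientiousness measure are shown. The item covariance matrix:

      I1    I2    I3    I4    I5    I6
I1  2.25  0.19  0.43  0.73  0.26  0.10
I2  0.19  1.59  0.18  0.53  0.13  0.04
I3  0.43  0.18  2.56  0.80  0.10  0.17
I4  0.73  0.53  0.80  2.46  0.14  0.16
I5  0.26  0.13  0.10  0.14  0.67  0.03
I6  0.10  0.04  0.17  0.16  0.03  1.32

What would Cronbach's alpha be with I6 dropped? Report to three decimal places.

Remaining items: I1, I2, I3, I4, I5 (k = 5).
Σσᵢ² = 2.25 + 1.59 + 2.56 + 2.46 + 0.67 = 9.53
total variance = 9.53 + 2 × 3.49 = 16.51
α (item deleted) = (5/4)·(1 − 9.53/16.51) = 0.528

Cronbach's alpha = 0.528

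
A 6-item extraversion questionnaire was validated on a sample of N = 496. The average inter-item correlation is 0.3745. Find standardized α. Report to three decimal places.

standardized α = 0.782

Standardized α = k·r̄ / (1 + (k−1)·r̄) = 6 × 0.3745 / (1 + 5 × 0.3745)
  = 2.2470 / 2.8725 = 0.782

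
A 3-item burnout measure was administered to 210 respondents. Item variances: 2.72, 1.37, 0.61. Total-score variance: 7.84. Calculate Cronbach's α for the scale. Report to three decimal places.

sum of item variances = 2.72 + 1.37 + 0.61 = 4.70
α = (k/(k−1))·(1 − sum of item variances/σ²_total) = (3/2)·(1 − 4.70/7.84) = 0.601

Cronbach's α = 0.601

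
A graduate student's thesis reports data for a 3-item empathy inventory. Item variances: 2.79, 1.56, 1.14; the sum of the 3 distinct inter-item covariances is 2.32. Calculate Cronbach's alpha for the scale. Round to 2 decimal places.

Cronbach's alpha = 0.69

Σσᵢ² = 2.79 + 1.56 + 1.14 = 5.49
Sum of distinct covariances = 2.32
σ²_T = Σσᵢ² + 2·Σcov = 5.49 + 2 × 2.32 = 10.13
α = (3/2)·(1 − 5.49/10.13) = 0.69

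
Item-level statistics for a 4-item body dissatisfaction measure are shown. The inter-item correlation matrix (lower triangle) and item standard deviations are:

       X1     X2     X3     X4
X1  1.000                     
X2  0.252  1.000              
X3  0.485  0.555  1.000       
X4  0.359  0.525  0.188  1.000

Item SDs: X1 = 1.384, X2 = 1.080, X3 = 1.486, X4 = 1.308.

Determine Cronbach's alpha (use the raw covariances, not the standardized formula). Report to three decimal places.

Cronbach's alpha = 0.713

Σσ²ᵢ = 1.384² + 1.080² + 1.486² + 1.308² = 7.0009
Covariances σ_ij = r_ij · s_i · s_j:
  σ(X1,X2) = 0.252 × 1.384 × 1.080 = 0.3767
  σ(X1,X3) = 0.485 × 1.384 × 1.486 = 0.9975
  σ(X1,X4) = 0.359 × 1.384 × 1.308 = 0.6499
  σ(X2,X3) = 0.555 × 1.080 × 1.486 = 0.8907
  σ(X2,X4) = 0.525 × 1.080 × 1.308 = 0.7416
  σ(X3,X4) = 0.188 × 1.486 × 1.308 = 0.3654
σ²_T = Σσ²ᵢ + 2·Σσ_ij = 7.0009 + 2 × 4.0218 = 15.0445
α = (4/3)·(1 − 7.0009/15.0445) = 0.713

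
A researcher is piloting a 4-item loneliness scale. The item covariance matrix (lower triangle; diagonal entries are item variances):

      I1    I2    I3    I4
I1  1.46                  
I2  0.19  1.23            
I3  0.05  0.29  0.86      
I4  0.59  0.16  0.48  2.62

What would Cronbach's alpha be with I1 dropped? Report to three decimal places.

Remaining items: I2, I3, I4 (k = 3).
sum of item variances = 1.23 + 0.86 + 2.62 = 4.71
σ²_total = 4.71 + 2 × 0.93 = 6.57
α (item deleted) = (3/2)·(1 − 4.71/6.57) = 0.425

α = 0.425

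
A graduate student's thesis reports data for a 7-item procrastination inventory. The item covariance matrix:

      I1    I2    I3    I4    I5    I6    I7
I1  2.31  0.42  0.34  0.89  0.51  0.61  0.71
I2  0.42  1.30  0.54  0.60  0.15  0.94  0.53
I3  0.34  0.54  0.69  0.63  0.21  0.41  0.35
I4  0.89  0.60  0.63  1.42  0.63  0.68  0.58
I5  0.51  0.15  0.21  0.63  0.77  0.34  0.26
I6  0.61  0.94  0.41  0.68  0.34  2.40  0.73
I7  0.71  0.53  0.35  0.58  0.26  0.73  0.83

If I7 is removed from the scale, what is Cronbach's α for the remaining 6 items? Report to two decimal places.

Remaining items: I1, I2, I3, I4, I5, I6 (k = 6).
Σσ²ᵢ = 2.31 + 1.30 + 0.69 + 1.42 + 0.77 + 2.40 = 8.89
Var(T) = 8.89 + 2 × 7.90 = 24.69
α (item deleted) = (6/5)·(1 − 8.89/24.69) = 0.77

Cronbach's α = 0.77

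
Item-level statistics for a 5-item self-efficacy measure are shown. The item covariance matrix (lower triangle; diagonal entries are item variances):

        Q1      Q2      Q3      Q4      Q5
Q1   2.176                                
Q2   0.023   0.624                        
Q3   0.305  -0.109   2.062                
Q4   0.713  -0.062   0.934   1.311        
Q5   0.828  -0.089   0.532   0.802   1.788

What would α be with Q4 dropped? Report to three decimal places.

Remaining items: Q1, Q2, Q3, Q5 (k = 4).
ΣVar(i) = 2.176 + 0.624 + 2.062 + 1.788 = 6.650
σ²_total = 6.650 + 2 × 1.490 = 9.630
α (item deleted) = (4/3)·(1 − 6.650/9.630) = 0.413

α = 0.413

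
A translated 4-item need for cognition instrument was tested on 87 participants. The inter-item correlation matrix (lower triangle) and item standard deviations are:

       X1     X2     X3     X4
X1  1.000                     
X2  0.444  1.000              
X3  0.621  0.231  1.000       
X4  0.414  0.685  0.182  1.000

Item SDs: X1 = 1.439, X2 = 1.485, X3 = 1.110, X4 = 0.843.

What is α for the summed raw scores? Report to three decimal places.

Σσ²ᵢ = 1.439² + 1.485² + 1.110² + 0.843² = 6.2187
Covariances σ_ij = r_ij · s_i · s_j:
  σ(X1,X2) = 0.444 × 1.439 × 1.485 = 0.9488
  σ(X1,X3) = 0.621 × 1.439 × 1.110 = 0.9919
  σ(X1,X4) = 0.414 × 1.439 × 0.843 = 0.5022
  σ(X2,X3) = 0.231 × 1.485 × 1.110 = 0.3808
  σ(X2,X4) = 0.685 × 1.485 × 0.843 = 0.8575
  σ(X3,X4) = 0.182 × 1.110 × 0.843 = 0.1703
σ²_T = Σσ²ᵢ + 2·Σσ_ij = 6.2187 + 2 × 3.8515 = 13.9217
α = (4/3)·(1 − 6.2187/13.9217) = 0.738

α = 0.738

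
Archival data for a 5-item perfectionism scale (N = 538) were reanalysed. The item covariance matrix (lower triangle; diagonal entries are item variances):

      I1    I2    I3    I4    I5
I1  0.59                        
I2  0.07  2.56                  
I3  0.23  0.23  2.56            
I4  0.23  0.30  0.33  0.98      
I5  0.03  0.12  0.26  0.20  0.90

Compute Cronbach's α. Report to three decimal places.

α = 0.431

sum of item variances = 0.59 + 2.56 + 2.56 + 0.98 + 0.90 = 7.59
Σ_{i<j} σ_ij = 2.00
Var(T) = 7.59 + 2 × 2.00 = 11.59
α = (k/(k−1))·(1 − sum of item variances/Var(T)) = (5/4)·(1 − 7.59/11.59) = 0.431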